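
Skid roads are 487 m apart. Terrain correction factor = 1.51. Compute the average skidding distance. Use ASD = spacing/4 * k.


Formula: ASD = (spacing / 4) * correction
Uncorrected distance = spacing / 4 = 487 / 4 = 121.75 m
ASD = 121.75 * 1.51 = 184 m

184


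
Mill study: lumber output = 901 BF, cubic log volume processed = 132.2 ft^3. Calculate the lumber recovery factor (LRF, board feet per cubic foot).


Formula: LRF = Lumber Output (BF) / Log Input (ft^3)
LRF = 901 BF / 132.2 ft^3
LRF = 6.82 BF/ft^3

6.82


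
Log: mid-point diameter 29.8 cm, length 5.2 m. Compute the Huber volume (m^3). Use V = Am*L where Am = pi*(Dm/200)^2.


Huber: V = Am * L,  Am = pi*(Dm/200)^2
Am = pi*(29.8/200)^2 = 0.069746 m^2
V = 0.069746*5.2 = 0.3627 m^3

0.3627


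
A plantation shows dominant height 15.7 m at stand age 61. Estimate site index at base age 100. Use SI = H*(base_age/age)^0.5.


Formula: SI = H_dom * (base_age / age)^0.5
Age ratio = 100 / 61 = 1.63934
sqrt(age_ratio) = 1.28037
SI = 15.7 * 1.28037 = 20.1 m

20.1


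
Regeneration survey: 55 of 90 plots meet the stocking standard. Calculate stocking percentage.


Formula: Stocking % = stocked plots / total plots * 100
Stocking = 55 / 90 * 100
Stocking = 0.6111 * 100 = 61.1%

61.1


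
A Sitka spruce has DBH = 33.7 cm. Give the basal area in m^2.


Formula: BA = pi * (DBH/2)^2 / 10000  (cm^2 to m^2)
Radius = DBH/2 = 33.7/2 = 16.85 cm
BA = pi * 16.85^2 / 10000
   = 891.9688 cm^2 / 10000
   = 0.0892 m^2

0.0892


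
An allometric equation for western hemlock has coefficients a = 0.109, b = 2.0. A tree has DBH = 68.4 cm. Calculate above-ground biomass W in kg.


Formula: W = a * DBH^b  (allometric power law)
DBH^b = 68.4^2.0 = 4678.56
W = 0.109 * 4678.56 = 510.0 kg

510.0


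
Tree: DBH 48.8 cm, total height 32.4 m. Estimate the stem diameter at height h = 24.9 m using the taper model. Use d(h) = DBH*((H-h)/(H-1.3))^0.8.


Taper: d(h) = DBH * ((H - h) / (H - 1.3))^0.8
Numerator = H - h = 32.4 - 24.9 = 7.5 m
Denominator = H - 1.3 = 32.4 - 1.3 = 31.1 m
Ratio = 7.5 / 31.1 = 0.24116
d = 48.8 * 0.24116^0.8 = 15.6 cm

15.6


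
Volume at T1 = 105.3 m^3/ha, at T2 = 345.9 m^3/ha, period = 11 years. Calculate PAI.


Formula: PAI = (V_T2 - V_T1) / (T2 - T1)
Volume increment = 345.9 - 105.3 = 240.6 m^3/ha
PAI = 240.6 / 11 = 21.87 m^3/ha/year

21.87


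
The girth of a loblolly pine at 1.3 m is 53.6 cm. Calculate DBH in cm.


Formula: DBH = C / pi
DBH = 53.6 / pi
pi = 3.14159...
DBH = 17.1 cm

17.1


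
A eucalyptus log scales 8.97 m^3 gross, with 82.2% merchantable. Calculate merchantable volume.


Formula: MV = V_total * (merchantable_pct / 100)
Merchantable fraction = 82.2% / 100 = 0.822
MV = 8.97 m^3 * 0.822 = 7.373 m^3

7.373


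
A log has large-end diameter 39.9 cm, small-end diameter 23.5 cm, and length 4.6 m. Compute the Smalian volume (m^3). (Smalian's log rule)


Smalian: V = (A1 + A2)/2 * L,  A = pi*(D/200)^2
A1 = pi*(39.9/200)^2 = 0.125036 m^2
A2 = pi*(23.5/200)^2 = 0.043374 m^2
V = (0.125036+0.043374)/2*4.6 = 0.3873 m^3

0.3873


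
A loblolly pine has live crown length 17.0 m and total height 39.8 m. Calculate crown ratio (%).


Formula: Crown Ratio = (Crown Length / Total Height) * 100
CR = (17.0 m / 39.8 m) * 100
CR = 0.4271 * 100 = 42.7%

42.7


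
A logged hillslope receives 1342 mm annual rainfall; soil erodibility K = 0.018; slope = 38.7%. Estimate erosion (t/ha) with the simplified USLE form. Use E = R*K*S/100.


Formula: E = R * K * S / 100  (simplified USLE)
R * K = 1342 * 0.018 = 24.156
E = 24.156 * 38.7 / 100 = 9.35 t/ha

9.35


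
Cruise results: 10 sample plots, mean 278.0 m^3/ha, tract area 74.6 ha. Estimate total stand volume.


Formula: Total Volume = Mean Volume per ha * Total Area
Total Volume = 278.0 m^3/ha * 74.6 ha
Total Volume = 20739 m^3

20739


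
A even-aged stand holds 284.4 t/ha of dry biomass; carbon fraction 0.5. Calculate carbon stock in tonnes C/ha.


Formula: Carbon Stock = Biomass * Carbon Fraction
C = 284.4 t/ha * 0.5
C = 142.2 t C/ha

142.2


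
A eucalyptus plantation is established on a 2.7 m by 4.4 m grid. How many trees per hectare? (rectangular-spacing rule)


Formula: TPH = 10000 m^2/ha / (spacing_x * spacing_y)
Area per tree = 2.7 m * 4.4 m = 11.88 m^2
TPH = 10000 / 11.88 = 842 trees/ha

842


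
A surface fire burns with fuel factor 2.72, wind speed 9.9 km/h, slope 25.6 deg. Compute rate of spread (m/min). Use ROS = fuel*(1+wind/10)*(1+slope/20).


Formula: ROS = fuel * (1 + wind/10) * (1 + slope/20)
Wind factor = 1 + 9.9/10 = 1.99
Slope factor = 1 + 25.6/20 = 2.28
ROS = 2.72 * 1.99 * 2.28 = 12.34 m/min

12.34


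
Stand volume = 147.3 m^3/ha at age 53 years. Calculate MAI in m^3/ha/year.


Formula: MAI = Total Volume / Stand Age
MAI = 147.3 m^3/ha / 53 years
MAI = 2.78 m^3/ha/year

2.78


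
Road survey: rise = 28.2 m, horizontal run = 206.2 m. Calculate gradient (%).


Formula: Gradient = rise / run * 100
Gradient = 28.2 / 206.2 * 100 = 13.7%

13.7


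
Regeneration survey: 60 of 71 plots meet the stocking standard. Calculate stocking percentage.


Formula: Stocking % = stocked plots / total plots * 100
Stocking = 60 / 71 * 100
Stocking = 0.8451 * 100 = 84.5%

84.5


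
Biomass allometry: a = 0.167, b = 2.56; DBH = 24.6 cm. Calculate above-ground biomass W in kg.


Formula: W = a * DBH^b  (allometric power law)
DBH^b = 24.6^2.56 = 3637.4235
W = 0.167 * 3637.4235 = 607.4 kg

607.4


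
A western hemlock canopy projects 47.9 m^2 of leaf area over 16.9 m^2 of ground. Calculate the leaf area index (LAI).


Formula: LAI = total leaf area / ground area  (dimensionless)
LAI = 47.9 m^2 / 16.9 m^2
LAI = 2.83

2.83


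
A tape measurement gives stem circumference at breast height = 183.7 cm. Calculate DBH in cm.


Formula: DBH = C / pi
DBH = 183.7 / pi
pi = 3.14159...
DBH = 58.5 cm

58.5


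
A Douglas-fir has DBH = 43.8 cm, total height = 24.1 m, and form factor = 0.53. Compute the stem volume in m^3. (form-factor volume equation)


Formula: V = pi * (DBH/200)^2 * H * ff
Radius = DBH/200 = 43.8/200 = 0.219 m
Radius^2 = 0.219^2 = 0.047961 m^2
V = pi * 0.047961 * 24.1 * 0.53
V = 1.925 m^3

1.925


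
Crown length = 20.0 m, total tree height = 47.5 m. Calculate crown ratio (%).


Formula: Crown Ratio = (Crown Length / Total Height) * 100
CR = (20.0 m / 47.5 m) * 100
CR = 0.4211 * 100 = 42.1%

42.1


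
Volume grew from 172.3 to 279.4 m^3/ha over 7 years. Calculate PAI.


Formula: PAI = (V_T2 - V_T1) / (T2 - T1)
Volume increment = 279.4 - 172.3 = 107.1 m^3/ha
PAI = 107.1 / 7 = 15.3 m^3/ha/year

15.3


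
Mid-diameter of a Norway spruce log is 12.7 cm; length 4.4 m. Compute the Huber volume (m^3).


Huber: V = Am * L,  Am = pi*(Dm/200)^2
Am = pi*(12.7/200)^2 = 0.012668 m^2
V = 0.012668*4.4 = 0.0557 m^3

0.0557


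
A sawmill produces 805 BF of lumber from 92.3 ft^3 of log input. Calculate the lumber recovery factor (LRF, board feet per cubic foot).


Formula: LRF = Lumber Output (BF) / Log Input (ft^3)
LRF = 805 BF / 92.3 ft^3
LRF = 8.72 BF/ft^3

8.72


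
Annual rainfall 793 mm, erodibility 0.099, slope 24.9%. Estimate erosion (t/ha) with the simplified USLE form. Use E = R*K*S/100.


Formula: E = R * K * S / 100  (simplified USLE)
R * K = 793 * 0.099 = 78.507
E = 78.507 * 24.9 / 100 = 19.55 t/ha

19.55


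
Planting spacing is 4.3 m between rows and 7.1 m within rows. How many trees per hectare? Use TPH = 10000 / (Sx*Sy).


Formula: TPH = 10000 m^2/ha / (spacing_x * spacing_y)
Area per tree = 4.3 m * 7.1 m = 30.53 m^2
TPH = 10000 / 30.53 = 328 trees/ha

328


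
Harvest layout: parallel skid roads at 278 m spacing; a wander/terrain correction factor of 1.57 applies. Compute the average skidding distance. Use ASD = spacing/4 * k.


Formula: ASD = (spacing / 4) * correction
Uncorrected distance = spacing / 4 = 278 / 4 = 69.5 m
ASD = 69.5 * 1.57 = 109 m

109


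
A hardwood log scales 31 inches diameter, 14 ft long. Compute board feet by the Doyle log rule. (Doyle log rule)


Doyle: BF = (D - 4)^2 * L / 16
Adjusted diameter = 31 - 4 = 27 in
(D-4)^2 = 27^2 = 729
BF = 729 * 14 / 16 = 638 BF

638


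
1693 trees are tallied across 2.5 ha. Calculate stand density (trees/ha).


Formula: Stand Density = N_trees / Area_ha
Density = 1693 trees / 2.5 ha
Density = 677 trees/ha

677


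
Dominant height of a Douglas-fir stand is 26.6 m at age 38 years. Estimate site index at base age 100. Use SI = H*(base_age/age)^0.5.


Formula: SI = H_dom * (base_age / age)^0.5
Age ratio = 100 / 38 = 2.63158
sqrt(age_ratio) = 1.62221
SI = 26.6 * 1.62221 = 43.2 m

43.2


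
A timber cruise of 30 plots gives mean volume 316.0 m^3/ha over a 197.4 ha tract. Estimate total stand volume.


Formula: Total Volume = Mean Volume per ha * Total Area
Total Volume = 316.0 m^3/ha * 197.4 ha
Total Volume = 62378 m^3

62378


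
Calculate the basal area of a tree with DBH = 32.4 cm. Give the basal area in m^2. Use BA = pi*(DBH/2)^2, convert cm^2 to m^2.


Formula: BA = pi * (DBH/2)^2 / 10000  (cm^2 to m^2)
Radius = DBH/2 = 32.4/2 = 16.2 cm
BA = pi * 16.2^2 / 10000
   = 824.4796 cm^2 / 10000
   = 0.0824 m^2

0.0824


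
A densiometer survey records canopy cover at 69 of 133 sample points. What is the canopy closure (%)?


Formula: Canopy closure = covered points / total points * 100
Closure = 69 / 133 * 100
Closure = 0.5188 * 100 = 51.9%

51.9


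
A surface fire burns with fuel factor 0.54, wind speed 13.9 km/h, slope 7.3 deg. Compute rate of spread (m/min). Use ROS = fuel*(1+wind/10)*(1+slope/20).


Formula: ROS = fuel * (1 + wind/10) * (1 + slope/20)
Wind factor = 1 + 13.9/10 = 2.39
Slope factor = 1 + 7.3/20 = 1.365
ROS = 0.54 * 2.39 * 1.365 = 1.76 m/min

1.76


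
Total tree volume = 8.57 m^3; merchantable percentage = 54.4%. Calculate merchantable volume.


Formula: MV = V_total * (merchantable_pct / 100)
Merchantable fraction = 54.4% / 100 = 0.544
MV = 8.57 m^3 * 0.544 = 4.662 m^3

4.662


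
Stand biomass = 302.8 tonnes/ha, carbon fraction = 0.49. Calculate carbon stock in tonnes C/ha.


Formula: Carbon Stock = Biomass * Carbon Fraction
C = 302.8 t/ha * 0.49
C = 148.4 t C/ha

148.4


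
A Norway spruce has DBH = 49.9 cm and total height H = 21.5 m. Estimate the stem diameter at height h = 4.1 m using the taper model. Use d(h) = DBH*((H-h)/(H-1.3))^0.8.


Taper: d(h) = DBH * ((H - h) / (H - 1.3))^0.8
Numerator = H - h = 21.5 - 4.1 = 17.4 m
Denominator = H - 1.3 = 21.5 - 1.3 = 20.2 m
Ratio = 17.4 / 20.2 = 0.86139
d = 49.9 * 0.86139^0.8 = 44.3 cm

44.3


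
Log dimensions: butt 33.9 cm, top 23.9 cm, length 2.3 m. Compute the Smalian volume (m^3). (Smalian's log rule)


Smalian: V = (A1 + A2)/2 * L,  A = pi*(D/200)^2
A1 = pi*(33.9/200)^2 = 0.090259 m^2
A2 = pi*(23.9/200)^2 = 0.044863 m^2
V = (0.090259+0.044863)/2*2.3 = 0.1554 m^3

0.1554


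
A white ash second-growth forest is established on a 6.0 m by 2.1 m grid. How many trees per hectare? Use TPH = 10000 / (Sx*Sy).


Formula: TPH = 10000 m^2/ha / (spacing_x * spacing_y)
Area per tree = 6.0 m * 2.1 m = 12.6 m^2
TPH = 10000 / 12.6 = 794 trees/ha

794


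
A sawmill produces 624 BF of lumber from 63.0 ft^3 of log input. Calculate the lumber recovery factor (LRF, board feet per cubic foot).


Formula: LRF = Lumber Output (BF) / Log Input (ft^3)
LRF = 624 BF / 63.0 ft^3
LRF = 9.9 BF/ft^3

9.9


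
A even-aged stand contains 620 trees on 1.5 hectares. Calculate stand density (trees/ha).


Formula: Stand Density = N_trees / Area_ha
Density = 620 trees / 1.5 ha
Density = 413 trees/ha

413


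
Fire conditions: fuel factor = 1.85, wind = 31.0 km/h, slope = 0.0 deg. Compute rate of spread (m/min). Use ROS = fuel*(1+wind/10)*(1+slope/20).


Formula: ROS = fuel * (1 + wind/10) * (1 + slope/20)
Wind factor = 1 + 31.0/10 = 4.1
Slope factor = 1 + 0.0/20 = 1.0
ROS = 1.85 * 4.1 * 1.0 = 7.59 m/min

7.59


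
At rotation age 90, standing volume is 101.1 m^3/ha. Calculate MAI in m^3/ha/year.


Formula: MAI = Total Volume / Stand Age
MAI = 101.1 m^3/ha / 90 years
MAI = 1.12 m^3/ha/year

1.12


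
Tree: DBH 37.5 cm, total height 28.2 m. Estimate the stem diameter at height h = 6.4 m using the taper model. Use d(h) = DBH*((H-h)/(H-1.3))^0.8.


Taper: d(h) = DBH * ((H - h) / (H - 1.3))^0.8
Numerator = H - h = 28.2 - 6.4 = 21.8 m
Denominator = H - 1.3 = 28.2 - 1.3 = 26.9 m
Ratio = 21.8 / 26.9 = 0.81041
d = 37.5 * 0.81041^0.8 = 31.7 cm

31.7


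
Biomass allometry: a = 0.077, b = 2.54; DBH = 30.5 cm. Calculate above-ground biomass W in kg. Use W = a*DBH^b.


Formula: W = a * DBH^b  (allometric power law)
DBH^b = 30.5^2.54 = 5890.0854
W = 0.077 * 5890.0854 = 453.5 kg

453.5


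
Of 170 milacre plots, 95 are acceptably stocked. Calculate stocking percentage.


Formula: Stocking % = stocked plots / total plots * 100
Stocking = 95 / 170 * 100
Stocking = 0.5588 * 100 = 55.9%

55.9


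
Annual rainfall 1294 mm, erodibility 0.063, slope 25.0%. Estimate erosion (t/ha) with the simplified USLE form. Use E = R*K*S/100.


Formula: E = R * K * S / 100  (simplified USLE)
R * K = 1294 * 0.063 = 81.522
E = 81.522 * 25.0 / 100 = 20.38 t/ha

20.38


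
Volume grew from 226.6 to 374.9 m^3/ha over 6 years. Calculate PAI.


Formula: PAI = (V_T2 - V_T1) / (T2 - T1)
Volume increment = 374.9 - 226.6 = 148.3 m^3/ha
PAI = 148.3 / 6 = 24.72 m^3/ha/year

24.72


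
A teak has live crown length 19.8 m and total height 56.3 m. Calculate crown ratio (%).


Formula: Crown Ratio = (Crown Length / Total Height) * 100
CR = (19.8 m / 56.3 m) * 100
CR = 0.3517 * 100 = 35.2%

35.2


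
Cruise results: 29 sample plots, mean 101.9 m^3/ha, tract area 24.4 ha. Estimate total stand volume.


Formula: Total Volume = Mean Volume per ha * Total Area
Total Volume = 101.9 m^3/ha * 24.4 ha
Total Volume = 2486 m^3

2486


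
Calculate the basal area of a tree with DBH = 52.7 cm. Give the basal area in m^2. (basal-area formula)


Formula: BA = pi * (DBH/2)^2 / 10000  (cm^2 to m^2)
Radius = DBH/2 = 52.7/2 = 26.35 cm
BA = pi * 26.35^2 / 10000
   = 2181.2785 cm^2 / 10000
   = 0.2181 m^2

0.2181


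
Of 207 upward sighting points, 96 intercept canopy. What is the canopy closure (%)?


Formula: Canopy closure = covered points / total points * 100
Closure = 96 / 207 * 100
Closure = 0.4638 * 100 = 46.4%

46.4


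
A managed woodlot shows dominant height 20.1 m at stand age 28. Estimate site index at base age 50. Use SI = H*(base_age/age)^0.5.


Formula: SI = H_dom * (base_age / age)^0.5
Age ratio = 50 / 28 = 1.78571
sqrt(age_ratio) = 1.33631
SI = 20.1 * 1.33631 = 26.9 m

26.9


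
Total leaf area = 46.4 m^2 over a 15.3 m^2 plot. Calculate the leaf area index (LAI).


Formula: LAI = total leaf area / ground area  (dimensionless)
LAI = 46.4 m^2 / 15.3 m^2
LAI = 3.03

3.03


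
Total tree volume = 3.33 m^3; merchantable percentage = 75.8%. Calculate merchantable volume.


Formula: MV = V_total * (merchantable_pct / 100)
Merchantable fraction = 75.8% / 100 = 0.758
MV = 3.33 m^3 * 0.758 = 2.524 m^3

2.524


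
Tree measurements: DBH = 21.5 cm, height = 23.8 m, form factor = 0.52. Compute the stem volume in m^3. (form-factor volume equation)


Formula: V = pi * (DBH/200)^2 * H * ff
Radius = DBH/200 = 21.5/200 = 0.1075 m
Radius^2 = 0.1075^2 = 0.01155625 m^2
V = pi * 0.01155625 * 23.8 * 0.52
V = 0.449 m^3

0.449


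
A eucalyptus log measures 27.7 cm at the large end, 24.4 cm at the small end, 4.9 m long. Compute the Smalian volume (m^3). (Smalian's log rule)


Smalian: V = (A1 + A2)/2 * L,  A = pi*(D/200)^2
A1 = pi*(27.7/200)^2 = 0.060263 m^2
A2 = pi*(24.4/200)^2 = 0.046759 m^2
V = (0.060263+0.046759)/2*4.9 = 0.2622 m^3

0.2622


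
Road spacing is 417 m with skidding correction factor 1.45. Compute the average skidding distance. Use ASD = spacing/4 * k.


Formula: ASD = (spacing / 4) * correction
Uncorrected distance = spacing / 4 = 417 / 4 = 104.25 m
ASD = 104.25 * 1.45 = 151 m

151


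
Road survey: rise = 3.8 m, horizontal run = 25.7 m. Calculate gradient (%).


Formula: Gradient = rise / run * 100
Gradient = 3.8 / 25.7 * 100 = 14.8%

14.8


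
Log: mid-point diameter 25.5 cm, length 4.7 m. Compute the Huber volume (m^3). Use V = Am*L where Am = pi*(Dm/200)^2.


Huber: V = Am * L,  Am = pi*(Dm/200)^2
Am = pi*(25.5/200)^2 = 0.051071 m^2
V = 0.051071*4.7 = 0.24 m^3

0.24


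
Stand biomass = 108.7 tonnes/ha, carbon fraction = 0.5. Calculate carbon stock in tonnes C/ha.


Formula: Carbon Stock = Biomass * Carbon Fraction
C = 108.7 t/ha * 0.5
C = 54.4 t C/ha

54.4


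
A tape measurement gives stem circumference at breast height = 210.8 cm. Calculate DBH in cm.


Formula: DBH = C / pi
DBH = 210.8 / pi
pi = 3.14159...
DBH = 67.1 cm

67.1


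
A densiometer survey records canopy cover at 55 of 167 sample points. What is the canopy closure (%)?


Formula: Canopy closure = covered points / total points * 100
Closure = 55 / 167 * 100
Closure = 0.3293 * 100 = 32.9%

32.9


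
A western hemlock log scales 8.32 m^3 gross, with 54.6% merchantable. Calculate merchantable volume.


Formula: MV = V_total * (merchantable_pct / 100)
Merchantable fraction = 54.6% / 100 = 0.546
MV = 8.32 m^3 * 0.546 = 4.543 m^3

4.543


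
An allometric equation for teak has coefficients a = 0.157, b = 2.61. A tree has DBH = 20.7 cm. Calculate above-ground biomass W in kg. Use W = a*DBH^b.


Formula: W = a * DBH^b  (allometric power law)
DBH^b = 20.7^2.61 = 2720.7122
W = 0.157 * 2720.7122 = 427.2 kg

427.2


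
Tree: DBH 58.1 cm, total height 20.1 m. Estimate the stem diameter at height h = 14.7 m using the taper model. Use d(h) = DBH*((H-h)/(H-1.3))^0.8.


Taper: d(h) = DBH * ((H - h) / (H - 1.3))^0.8
Numerator = H - h = 20.1 - 14.7 = 5.4 m
Denominator = H - 1.3 = 20.1 - 1.3 = 18.8 m
Ratio = 5.4 / 18.8 = 0.28723
d = 58.1 * 0.28723^0.8 = 21.4 cm

21.4


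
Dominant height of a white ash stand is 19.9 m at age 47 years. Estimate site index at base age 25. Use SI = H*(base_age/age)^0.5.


Formula: SI = H_dom * (base_age / age)^0.5
Age ratio = 25 / 47 = 0.53191
sqrt(age_ratio) = 0.72932
SI = 19.9 * 0.72932 = 14.5 m

14.5


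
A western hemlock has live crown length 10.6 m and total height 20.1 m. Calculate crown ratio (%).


Formula: Crown Ratio = (Crown Length / Total Height) * 100
CR = (10.6 m / 20.1 m) * 100
CR = 0.5274 * 100 = 52.7%

52.7


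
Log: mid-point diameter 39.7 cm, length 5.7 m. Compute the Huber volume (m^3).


Huber: V = Am * L,  Am = pi*(Dm/200)^2
Am = pi*(39.7/200)^2 = 0.123786 m^2
V = 0.123786*5.7 = 0.7056 m^3

0.7056


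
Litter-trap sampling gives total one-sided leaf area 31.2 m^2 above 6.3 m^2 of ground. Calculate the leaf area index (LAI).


Formula: LAI = total leaf area / ground area  (dimensionless)
LAI = 31.2 m^2 / 6.3 m^2
LAI = 4.95

4.95


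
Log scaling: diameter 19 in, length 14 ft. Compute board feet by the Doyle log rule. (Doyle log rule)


Doyle: BF = (D - 4)^2 * L / 16
Adjusted diameter = 19 - 4 = 15 in
(D-4)^2 = 15^2 = 225
BF = 225 * 14 / 16 = 197 BF

197


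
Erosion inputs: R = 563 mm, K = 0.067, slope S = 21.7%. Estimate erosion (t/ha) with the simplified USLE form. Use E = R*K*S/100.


Formula: E = R * K * S / 100  (simplified USLE)
R * K = 563 * 0.067 = 37.721
E = 37.721 * 21.7 / 100 = 8.19 t/ha

8.19


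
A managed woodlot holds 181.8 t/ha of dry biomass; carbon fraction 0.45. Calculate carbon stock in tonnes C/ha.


Formula: Carbon Stock = Biomass * Carbon Fraction
C = 181.8 t/ha * 0.45
C = 81.8 t C/ha

81.8


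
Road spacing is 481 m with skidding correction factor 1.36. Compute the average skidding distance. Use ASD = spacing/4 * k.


Formula: ASD = (spacing / 4) * correction
Uncorrected distance = spacing / 4 = 481 / 4 = 120.25 m
ASD = 120.25 * 1.36 = 164 m

164


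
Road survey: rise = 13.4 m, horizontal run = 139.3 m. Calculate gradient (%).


Formula: Gradient = rise / run * 100
Gradient = 13.4 / 139.3 * 100 = 9.6%

9.6


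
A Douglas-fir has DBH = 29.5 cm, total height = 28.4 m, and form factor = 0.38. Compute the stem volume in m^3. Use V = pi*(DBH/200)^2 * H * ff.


Formula: V = pi * (DBH/200)^2 * H * ff
Radius = DBH/200 = 29.5/200 = 0.1475 m
Radius^2 = 0.1475^2 = 0.02175625 m^2
V = pi * 0.02175625 * 28.4 * 0.38
V = 0.738 m^3

0.738


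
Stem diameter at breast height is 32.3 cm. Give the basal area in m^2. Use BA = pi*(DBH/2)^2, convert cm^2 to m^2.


Formula: BA = pi * (DBH/2)^2 / 10000  (cm^2 to m^2)
Radius = DBH/2 = 32.3/2 = 16.15 cm
BA = pi * 16.15^2 / 10000
   = 819.398 cm^2 / 10000
   = 0.0819 m^2

0.0819


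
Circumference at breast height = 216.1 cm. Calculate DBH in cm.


Formula: DBH = C / pi
DBH = 216.1 / pi
pi = 3.14159...
DBH = 68.8 cm

68.8


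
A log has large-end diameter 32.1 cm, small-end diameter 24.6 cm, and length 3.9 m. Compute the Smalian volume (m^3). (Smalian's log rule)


Smalian: V = (A1 + A2)/2 * L,  A = pi*(D/200)^2
A1 = pi*(32.1/200)^2 = 0.080928 m^2
A2 = pi*(24.6/200)^2 = 0.047529 m^2
V = (0.080928+0.047529)/2*3.9 = 0.2505 m^3

0.2505


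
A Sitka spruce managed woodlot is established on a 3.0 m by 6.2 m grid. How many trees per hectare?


Formula: TPH = 10000 m^2/ha / (spacing_x * spacing_y)
Area per tree = 3.0 m * 6.2 m = 18.6 m^2
TPH = 10000 / 18.6 = 538 trees/ha

538


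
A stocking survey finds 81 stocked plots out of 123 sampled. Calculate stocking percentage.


Formula: Stocking % = stocked plots / total plots * 100
Stocking = 81 / 123 * 100
Stocking = 0.6585 * 100 = 65.9%

65.9


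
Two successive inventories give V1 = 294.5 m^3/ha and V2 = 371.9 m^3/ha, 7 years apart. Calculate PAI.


Formula: PAI = (V_T2 - V_T1) / (T2 - T1)
Volume increment = 371.9 - 294.5 = 77.4 m^3/ha
PAI = 77.4 / 7 = 11.06 m^3/ha/year

11.06


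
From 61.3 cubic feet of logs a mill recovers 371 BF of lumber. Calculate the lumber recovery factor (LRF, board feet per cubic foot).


Formula: LRF = Lumber Output (BF) / Log Input (ft^3)
LRF = 371 BF / 61.3 ft^3
LRF = 6.05 BF/ft^3

6.05


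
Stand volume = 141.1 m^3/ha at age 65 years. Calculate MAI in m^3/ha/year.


Formula: MAI = Total Volume / Stand Age
MAI = 141.1 m^3/ha / 65 years
MAI = 2.17 m^3/ha/year

2.17


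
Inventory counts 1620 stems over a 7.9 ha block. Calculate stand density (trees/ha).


Formula: Stand Density = N_trees / Area_ha
Density = 1620 trees / 7.9 ha
Density = 205 trees/ha

205


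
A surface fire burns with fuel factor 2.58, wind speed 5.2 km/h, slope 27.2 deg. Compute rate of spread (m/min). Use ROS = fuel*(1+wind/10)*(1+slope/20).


Formula: ROS = fuel * (1 + wind/10) * (1 + slope/20)
Wind factor = 1 + 5.2/10 = 1.52
Slope factor = 1 + 27.2/20 = 2.36
ROS = 2.58 * 1.52 * 2.36 = 9.25 m/min

9.25


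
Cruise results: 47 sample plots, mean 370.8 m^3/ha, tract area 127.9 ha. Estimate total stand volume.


Formula: Total Volume = Mean Volume per ha * Total Area
Total Volume = 370.8 m^3/ha * 127.9 ha
Total Volume = 47425 m^3

47425


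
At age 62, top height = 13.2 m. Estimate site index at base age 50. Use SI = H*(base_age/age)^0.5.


Formula: SI = H_dom * (base_age / age)^0.5
Age ratio = 50 / 62 = 0.80645
sqrt(age_ratio) = 0.89803
SI = 13.2 * 0.89803 = 11.9 m

11.9


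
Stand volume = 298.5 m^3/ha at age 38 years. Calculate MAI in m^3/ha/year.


Formula: MAI = Total Volume / Stand Age
MAI = 298.5 m^3/ha / 38 years
MAI = 7.86 m^3/ha/year

7.86


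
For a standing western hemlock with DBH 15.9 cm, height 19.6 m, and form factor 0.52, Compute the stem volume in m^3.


Formula: V = pi * (DBH/200)^2 * H * ff
Radius = DBH/200 = 15.9/200 = 0.0795 m
Radius^2 = 0.0795^2 = 0.00632025 m^2
V = pi * 0.00632025 * 19.6 * 0.52
V = 0.202 m^3

0.202


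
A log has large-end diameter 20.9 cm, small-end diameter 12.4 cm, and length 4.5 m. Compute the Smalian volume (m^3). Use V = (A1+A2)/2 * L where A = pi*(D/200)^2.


Smalian: V = (A1 + A2)/2 * L,  A = pi*(D/200)^2
A1 = pi*(20.9/200)^2 = 0.034307 m^2
A2 = pi*(12.4/200)^2 = 0.012076 m^2
V = (0.034307+0.012076)/2*4.5 = 0.1044 m^3

0.1044


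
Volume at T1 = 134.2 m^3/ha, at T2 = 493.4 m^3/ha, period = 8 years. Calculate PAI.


Formula: PAI = (V_T2 - V_T1) / (T2 - T1)
Volume increment = 493.4 - 134.2 = 359.2 m^3/ha
PAI = 359.2 / 8 = 44.9 m^3/ha/year

44.9


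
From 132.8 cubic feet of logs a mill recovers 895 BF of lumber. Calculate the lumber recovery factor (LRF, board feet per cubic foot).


Formula: LRF = Lumber Output (BF) / Log Input (ft^3)
LRF = 895 BF / 132.8 ft^3
LRF = 6.74 BF/ft^3

6.74


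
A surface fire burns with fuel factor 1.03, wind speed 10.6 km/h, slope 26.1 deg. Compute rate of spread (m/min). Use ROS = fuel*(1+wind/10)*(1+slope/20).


Formula: ROS = fuel * (1 + wind/10) * (1 + slope/20)
Wind factor = 1 + 10.6/10 = 2.06
Slope factor = 1 + 26.1/20 = 2.305
ROS = 1.03 * 2.06 * 2.305 = 4.89 m/min

4.89


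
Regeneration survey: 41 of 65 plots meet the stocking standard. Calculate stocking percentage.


Formula: Stocking % = stocked plots / total plots * 100
Stocking = 41 / 65 * 100
Stocking = 0.6308 * 100 = 63.1%

63.1


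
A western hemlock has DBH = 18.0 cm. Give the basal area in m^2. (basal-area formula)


Formula: BA = pi * (DBH/2)^2 / 10000  (cm^2 to m^2)
Radius = DBH/2 = 18.0/2 = 9.0 cm
BA = pi * 9.0^2 / 10000
   = 254.469 cm^2 / 10000
   = 0.0254 m^2

0.0254


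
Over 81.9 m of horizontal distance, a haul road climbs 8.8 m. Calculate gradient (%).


Formula: Gradient = rise / run * 100
Gradient = 8.8 / 81.9 * 100 = 10.7%

10.7


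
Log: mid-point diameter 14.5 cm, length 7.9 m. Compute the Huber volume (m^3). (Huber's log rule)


Huber: V = Am * L,  Am = pi*(Dm/200)^2
Am = pi*(14.5/200)^2 = 0.016513 m^2
V = 0.016513*7.9 = 0.1305 m^3

0.1305


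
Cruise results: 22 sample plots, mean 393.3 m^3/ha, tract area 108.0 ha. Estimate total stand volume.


Formula: Total Volume = Mean Volume per ha * Total Area
Total Volume = 393.3 m^3/ha * 108.0 ha
Total Volume = 42476 m^3

42476


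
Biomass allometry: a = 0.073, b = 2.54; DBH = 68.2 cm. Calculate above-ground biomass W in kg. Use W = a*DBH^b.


Formula: W = a * DBH^b  (allometric power law)
DBH^b = 68.2^2.54 = 45479.1471
W = 0.073 * 45479.1471 = 3320.0 kg

3320.0


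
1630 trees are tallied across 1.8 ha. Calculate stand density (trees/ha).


Formula: Stand Density = N_trees / Area_ha
Density = 1630 trees / 1.8 ha
Density = 906 trees/ha

906


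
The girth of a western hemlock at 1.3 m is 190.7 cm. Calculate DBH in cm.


Formula: DBH = C / pi
DBH = 190.7 / pi
pi = 3.14159...
DBH = 60.7 cm

60.7


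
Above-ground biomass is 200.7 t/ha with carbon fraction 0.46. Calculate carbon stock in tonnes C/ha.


Formula: Carbon Stock = Biomass * Carbon Fraction
C = 200.7 t/ha * 0.46
C = 92.3 t C/ha

92.3


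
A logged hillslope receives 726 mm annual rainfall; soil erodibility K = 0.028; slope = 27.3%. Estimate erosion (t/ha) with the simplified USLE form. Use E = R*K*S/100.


Formula: E = R * K * S / 100  (simplified USLE)
R * K = 726 * 0.028 = 20.328
E = 20.328 * 27.3 / 100 = 5.55 t/ha

5.55


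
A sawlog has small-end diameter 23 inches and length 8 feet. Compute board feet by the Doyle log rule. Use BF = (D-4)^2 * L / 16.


Doyle: BF = (D - 4)^2 * L / 16
Adjusted diameter = 23 - 4 = 19 in
(D-4)^2 = 19^2 = 361
BF = 361 * 8 / 16 = 181 BF

181


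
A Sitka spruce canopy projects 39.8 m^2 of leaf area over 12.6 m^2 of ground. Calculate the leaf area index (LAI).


Formula: LAI = total leaf area / ground area  (dimensionless)
LAI = 39.8 m^2 / 12.6 m^2
LAI = 3.16

3.16


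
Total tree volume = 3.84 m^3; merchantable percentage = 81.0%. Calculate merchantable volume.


Formula: MV = V_total * (merchantable_pct / 100)
Merchantable fraction = 81.0% / 100 = 0.81
MV = 3.84 m^3 * 0.81 = 3.11 m^3

3.11


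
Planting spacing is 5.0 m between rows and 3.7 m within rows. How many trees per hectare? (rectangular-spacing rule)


Formula: TPH = 10000 m^2/ha / (spacing_x * spacing_y)
Area per tree = 5.0 m * 3.7 m = 18.5 m^2
TPH = 10000 / 18.5 = 541 trees/ha

541


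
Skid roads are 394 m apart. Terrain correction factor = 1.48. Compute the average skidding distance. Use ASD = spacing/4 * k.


Formula: ASD = (spacing / 4) * correction
Uncorrected distance = spacing / 4 = 394 / 4 = 98.5 m
ASD = 98.5 * 1.48 = 146 m

146


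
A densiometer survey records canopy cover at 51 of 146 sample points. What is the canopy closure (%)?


Formula: Canopy closure = covered points / total points * 100
Closure = 51 / 146 * 100
Closure = 0.3493 * 100 = 34.9%

34.9


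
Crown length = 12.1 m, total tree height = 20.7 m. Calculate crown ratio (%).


Formula: Crown Ratio = (Crown Length / Total Height) * 100
CR = (12.1 m / 20.7 m) * 100
CR = 0.5845 * 100 = 58.5%

58.5


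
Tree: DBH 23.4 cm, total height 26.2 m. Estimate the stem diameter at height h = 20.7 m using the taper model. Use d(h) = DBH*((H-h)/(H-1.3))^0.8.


Taper: d(h) = DBH * ((H - h) / (H - 1.3))^0.8
Numerator = H - h = 26.2 - 20.7 = 5.5 m
Denominator = H - 1.3 = 26.2 - 1.3 = 24.9 m
Ratio = 5.5 / 24.9 = 0.22088
d = 23.4 * 0.22088^0.8 = 7.0 cm

7.0


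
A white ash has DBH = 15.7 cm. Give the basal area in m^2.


Formula: BA = pi * (DBH/2)^2 / 10000  (cm^2 to m^2)
Radius = DBH/2 = 15.7/2 = 7.85 cm
BA = pi * 7.85^2 / 10000
   = 193.5928 cm^2 / 10000
   = 0.0194 m^2

0.0194


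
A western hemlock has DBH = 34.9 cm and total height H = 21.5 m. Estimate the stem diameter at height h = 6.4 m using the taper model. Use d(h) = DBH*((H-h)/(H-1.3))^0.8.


Taper: d(h) = DBH * ((H - h) / (H - 1.3))^0.8
Numerator = H - h = 21.5 - 6.4 = 15.1 m
Denominator = H - 1.3 = 21.5 - 1.3 = 20.2 m
Ratio = 15.1 / 20.2 = 0.74752
d = 34.9 * 0.74752^0.8 = 27.7 cm

27.7


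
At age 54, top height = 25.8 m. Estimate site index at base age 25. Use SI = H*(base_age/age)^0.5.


Formula: SI = H_dom * (base_age / age)^0.5
Age ratio = 25 / 54 = 0.46296
sqrt(age_ratio) = 0.68041
SI = 25.8 * 0.68041 = 17.6 m

17.6


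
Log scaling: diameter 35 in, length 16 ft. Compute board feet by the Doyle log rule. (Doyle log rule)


Doyle: BF = (D - 4)^2 * L / 16
Adjusted diameter = 35 - 4 = 31 in
(D-4)^2 = 31^2 = 961
BF = 961 * 16 / 16 = 961 BF

961


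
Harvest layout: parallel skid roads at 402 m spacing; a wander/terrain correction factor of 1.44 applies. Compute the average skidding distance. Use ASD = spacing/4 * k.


Formula: ASD = (spacing / 4) * correction
Uncorrected distance = spacing / 4 = 402 / 4 = 100.5 m
ASD = 100.5 * 1.44 = 145 m

145


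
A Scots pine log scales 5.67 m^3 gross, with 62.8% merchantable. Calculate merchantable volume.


Formula: MV = V_total * (merchantable_pct / 100)
Merchantable fraction = 62.8% / 100 = 0.628
MV = 5.67 m^3 * 0.628 = 3.561 m^3

3.561


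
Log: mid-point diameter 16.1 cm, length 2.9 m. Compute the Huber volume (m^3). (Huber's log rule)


Huber: V = Am * L,  Am = pi*(Dm/200)^2
Am = pi*(16.1/200)^2 = 0.020358 m^2
V = 0.020358*2.9 = 0.059 m^3

0.059


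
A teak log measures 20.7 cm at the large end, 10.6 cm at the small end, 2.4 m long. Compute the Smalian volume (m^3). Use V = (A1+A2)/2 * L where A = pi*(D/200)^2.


Smalian: V = (A1 + A2)/2 * L,  A = pi*(D/200)^2
A1 = pi*(20.7/200)^2 = 0.033654 m^2
A2 = pi*(10.6/200)^2 = 0.008825 m^2
V = (0.033654+0.008825)/2*2.4 = 0.051 m^3

0.051


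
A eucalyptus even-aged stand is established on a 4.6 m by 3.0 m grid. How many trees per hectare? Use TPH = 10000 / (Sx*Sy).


Formula: TPH = 10000 m^2/ha / (spacing_x * spacing_y)
Area per tree = 4.6 m * 3.0 m = 13.8 m^2
TPH = 10000 / 13.8 = 725 trees/ha

725


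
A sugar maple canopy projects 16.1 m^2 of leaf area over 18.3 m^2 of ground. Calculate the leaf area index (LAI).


Formula: LAI = total leaf area / ground area  (dimensionless)
LAI = 16.1 m^2 / 18.3 m^2
LAI = 0.88

0.88


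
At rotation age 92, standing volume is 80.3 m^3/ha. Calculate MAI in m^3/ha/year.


Formula: MAI = Total Volume / Stand Age
MAI = 80.3 m^3/ha / 92 years
MAI = 0.87 m^3/ha/year

0.87


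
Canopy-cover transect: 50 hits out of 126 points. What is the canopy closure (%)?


Formula: Canopy closure = covered points / total points * 100
Closure = 50 / 126 * 100
Closure = 0.3968 * 100 = 39.7%

39.7


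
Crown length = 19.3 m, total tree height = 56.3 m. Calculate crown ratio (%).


Formula: Crown Ratio = (Crown Length / Total Height) * 100
CR = (19.3 m / 56.3 m) * 100
CR = 0.3428 * 100 = 34.3%

34.3


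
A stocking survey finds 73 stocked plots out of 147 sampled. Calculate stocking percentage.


Formula: Stocking % = stocked plots / total plots * 100
Stocking = 73 / 147 * 100
Stocking = 0.4966 * 100 = 49.7%

49.7


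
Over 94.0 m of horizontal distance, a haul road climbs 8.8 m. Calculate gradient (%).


Formula: Gradient = rise / run * 100
Gradient = 8.8 / 94.0 * 100 = 9.4%

9.4


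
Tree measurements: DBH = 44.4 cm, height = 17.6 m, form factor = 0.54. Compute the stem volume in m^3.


Formula: V = pi * (DBH/200)^2 * H * ff
Radius = DBH/200 = 44.4/200 = 0.222 m
Radius^2 = 0.222^2 = 0.049284 m^2
V = pi * 0.049284 * 17.6 * 0.54
V = 1.472 m^3

1.472


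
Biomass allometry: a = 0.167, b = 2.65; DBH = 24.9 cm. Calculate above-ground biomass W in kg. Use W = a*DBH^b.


Formula: W = a * DBH^b  (allometric power law)
DBH^b = 24.9^2.65 = 5011.0446
W = 0.167 * 5011.0446 = 836.8 kg

836.8


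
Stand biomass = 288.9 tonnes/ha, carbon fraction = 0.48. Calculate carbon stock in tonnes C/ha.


Formula: Carbon Stock = Biomass * Carbon Fraction
C = 288.9 t/ha * 0.48
C = 138.7 t C/ha

138.7


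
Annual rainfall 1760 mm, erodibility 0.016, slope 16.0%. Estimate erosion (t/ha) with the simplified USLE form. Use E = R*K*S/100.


Formula: E = R * K * S / 100  (simplified USLE)
R * K = 1760 * 0.016 = 28.16
E = 28.16 * 16.0 / 100 = 4.51 t/ha

4.51


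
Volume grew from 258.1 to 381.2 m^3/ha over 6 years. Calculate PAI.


Formula: PAI = (V_T2 - V_T1) / (T2 - T1)
Volume increment = 381.2 - 258.1 = 123.1 m^3/ha
PAI = 123.1 / 6 = 20.52 m^3/ha/year

20.52


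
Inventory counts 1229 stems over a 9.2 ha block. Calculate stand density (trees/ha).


Formula: Stand Density = N_trees / Area_ha
Density = 1229 trees / 9.2 ha
Density = 134 trees/ha

134


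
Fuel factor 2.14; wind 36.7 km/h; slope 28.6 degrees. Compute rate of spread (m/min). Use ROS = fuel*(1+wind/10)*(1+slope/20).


Formula: ROS = fuel * (1 + wind/10) * (1 + slope/20)
Wind factor = 1 + 36.7/10 = 4.67
Slope factor = 1 + 28.6/20 = 2.43
ROS = 2.14 * 4.67 * 2.43 = 24.28 m/min

24.28


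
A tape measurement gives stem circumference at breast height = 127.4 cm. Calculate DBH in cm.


Formula: DBH = C / pi
DBH = 127.4 / pi
pi = 3.14159...
DBH = 40.6 cm

40.6


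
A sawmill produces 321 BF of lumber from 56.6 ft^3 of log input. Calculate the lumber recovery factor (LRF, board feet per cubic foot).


Formula: LRF = Lumber Output (BF) / Log Input (ft^3)
LRF = 321 BF / 56.6 ft^3
LRF = 5.67 BF/ft^3

5.67


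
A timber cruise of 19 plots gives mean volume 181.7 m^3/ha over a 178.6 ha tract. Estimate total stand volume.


Formula: Total Volume = Mean Volume per ha * Total Area
Total Volume = 181.7 m^3/ha * 178.6 ha
Total Volume = 32452 m^3

32452


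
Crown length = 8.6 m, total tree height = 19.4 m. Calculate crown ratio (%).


Formula: Crown Ratio = (Crown Length / Total Height) * 100
CR = (8.6 m / 19.4 m) * 100
CR = 0.4433 * 100 = 44.3%

44.3


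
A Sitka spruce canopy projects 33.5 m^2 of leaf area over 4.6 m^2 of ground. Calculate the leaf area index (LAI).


Formula: LAI = total leaf area / ground area  (dimensionless)
LAI = 33.5 m^2 / 4.6 m^2
LAI = 7.28

7.28


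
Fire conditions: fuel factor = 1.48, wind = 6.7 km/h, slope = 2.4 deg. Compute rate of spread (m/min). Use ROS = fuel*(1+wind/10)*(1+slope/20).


Formula: ROS = fuel * (1 + wind/10) * (1 + slope/20)
Wind factor = 1 + 6.7/10 = 1.67
Slope factor = 1 + 2.4/20 = 1.12
ROS = 1.48 * 1.67 * 1.12 = 2.77 m/min

2.77


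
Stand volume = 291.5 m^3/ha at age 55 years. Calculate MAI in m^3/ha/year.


Formula: MAI = Total Volume / Stand Age
MAI = 291.5 m^3/ha / 55 years
MAI = 5.3 m^3/ha/year

5.3


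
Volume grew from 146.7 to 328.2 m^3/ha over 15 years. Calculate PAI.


Formula: PAI = (V_T2 - V_T1) / (T2 - T1)
Volume increment = 328.2 - 146.7 = 181.5 m^3/ha
PAI = 181.5 / 15 = 12.1 m^3/ha/year

12.1


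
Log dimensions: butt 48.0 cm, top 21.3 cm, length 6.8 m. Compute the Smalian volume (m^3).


Smalian: V = (A1 + A2)/2 * L,  A = pi*(D/200)^2
A1 = pi*(48.0/200)^2 = 0.180956 m^2
A2 = pi*(21.3/200)^2 = 0.035633 m^2
V = (0.180956+0.035633)/2*6.8 = 0.7364 m^3

0.7364


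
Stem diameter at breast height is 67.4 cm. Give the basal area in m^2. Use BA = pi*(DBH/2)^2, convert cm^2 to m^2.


Formula: BA = pi * (DBH/2)^2 / 10000  (cm^2 to m^2)
Radius = DBH/2 = 67.4/2 = 33.7 cm
BA = pi * 33.7^2 / 10000
   = 3567.8754 cm^2 / 10000
   = 0.3568 m^2

0.3568


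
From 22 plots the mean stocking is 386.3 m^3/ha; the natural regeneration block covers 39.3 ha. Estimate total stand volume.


Formula: Total Volume = Mean Volume per ha * Total Area
Total Volume = 386.3 m^3/ha * 39.3 ha
Total Volume = 15182 m^3

15182


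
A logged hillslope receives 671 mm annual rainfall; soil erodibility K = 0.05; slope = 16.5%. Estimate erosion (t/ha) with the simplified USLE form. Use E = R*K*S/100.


Formula: E = R * K * S / 100  (simplified USLE)
R * K = 671 * 0.05 = 33.55
E = 33.55 * 16.5 / 100 = 5.54 t/ha

5.54


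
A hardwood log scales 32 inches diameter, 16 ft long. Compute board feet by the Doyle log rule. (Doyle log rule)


Doyle: BF = (D - 4)^2 * L / 16
Adjusted diameter = 32 - 4 = 28 in
(D-4)^2 = 28^2 = 784
BF = 784 * 16 / 16 = 784 BF

784


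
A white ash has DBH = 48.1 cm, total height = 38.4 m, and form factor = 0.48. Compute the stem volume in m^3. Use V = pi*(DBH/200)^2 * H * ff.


Formula: V = pi * (DBH/200)^2 * H * ff
Radius = DBH/200 = 48.1/200 = 0.2405 m
Radius^2 = 0.2405^2 = 0.05784025 m^2
V = pi * 0.05784025 * 38.4 * 0.48
V = 3.349 m^3

3.349


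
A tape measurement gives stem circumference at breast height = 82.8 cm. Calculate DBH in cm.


Formula: DBH = C / pi
DBH = 82.8 / pi
pi = 3.14159...
DBH = 26.4 cm

26.4


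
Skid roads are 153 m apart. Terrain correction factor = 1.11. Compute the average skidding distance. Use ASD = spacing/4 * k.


Formula: ASD = (spacing / 4) * correction
Uncorrected distance = spacing / 4 = 153 / 4 = 38.25 m
ASD = 38.25 * 1.11 = 42 m

42


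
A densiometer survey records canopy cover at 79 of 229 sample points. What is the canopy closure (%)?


Formula: Canopy closure = covered points / total points * 100
Closure = 79 / 229 * 100
Closure = 0.345 * 100 = 34.5%

34.5


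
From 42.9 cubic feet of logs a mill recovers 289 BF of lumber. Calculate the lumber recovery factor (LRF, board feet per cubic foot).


Formula: LRF = Lumber Output (BF) / Log Input (ft^3)
LRF = 289 BF / 42.9 ft^3
LRF = 6.74 BF/ft^3

6.74


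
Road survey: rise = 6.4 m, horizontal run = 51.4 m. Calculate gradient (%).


Formula: Gradient = rise / run * 100
Gradient = 6.4 / 51.4 * 100 = 12.5%

12.5


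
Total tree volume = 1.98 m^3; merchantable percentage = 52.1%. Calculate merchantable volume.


Formula: MV = V_total * (merchantable_pct / 100)
Merchantable fraction = 52.1% / 100 = 0.521
MV = 1.98 m^3 * 0.521 = 1.032 m^3

1.032


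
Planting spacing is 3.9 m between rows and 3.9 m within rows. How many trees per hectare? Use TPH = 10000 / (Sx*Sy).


Formula: TPH = 10000 m^2/ha / (spacing_x * spacing_y)
Area per tree = 3.9 m * 3.9 m = 15.21 m^2
TPH = 10000 / 15.21 = 657 trees/ha

657
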